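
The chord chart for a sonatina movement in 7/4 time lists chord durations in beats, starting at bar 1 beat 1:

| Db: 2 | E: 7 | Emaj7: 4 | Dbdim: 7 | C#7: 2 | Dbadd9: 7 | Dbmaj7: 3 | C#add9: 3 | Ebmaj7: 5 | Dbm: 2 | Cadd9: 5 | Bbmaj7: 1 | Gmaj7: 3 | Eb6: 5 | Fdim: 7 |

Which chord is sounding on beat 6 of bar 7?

Bbmaj7

Beat 6 of bar 7 is beat (7−1)×7 + 6 = 48 overall.
Running totals: Db ends at 2, E ends at 9, Emaj7 ends at 13, Dbdim ends at 20, C#7 ends at 22, Dbadd9 ends at 29, Dbmaj7 ends at 32, C#add9 ends at 35, Ebmaj7 ends at 40, Dbm ends at 42, Cadd9 ends at 47, Bbmaj7 ends at 48.
Beat 48 falls within Bbmaj7.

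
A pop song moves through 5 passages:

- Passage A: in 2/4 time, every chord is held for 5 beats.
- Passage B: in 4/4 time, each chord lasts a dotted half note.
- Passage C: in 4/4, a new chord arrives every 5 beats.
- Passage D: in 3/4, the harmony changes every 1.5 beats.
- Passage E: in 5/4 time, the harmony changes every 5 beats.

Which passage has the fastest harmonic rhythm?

A: 2 beats/bar ÷ 5 beats/chord = 0.4 chords/bar.
B: 4 beats/bar ÷ 3 beats/chord = 4/3 chords/bar.
C: 4 beats/bar ÷ 5 beats/chord = 0.8 chords/bar.
D: 3 beats/bar ÷ 1.5 beats/chord = 2 chords/bar.
E: 5 beats/bar ÷ 5 beats/chord = 1 chord/bar.
Fastest is D at 2 chords/bar.

Passage D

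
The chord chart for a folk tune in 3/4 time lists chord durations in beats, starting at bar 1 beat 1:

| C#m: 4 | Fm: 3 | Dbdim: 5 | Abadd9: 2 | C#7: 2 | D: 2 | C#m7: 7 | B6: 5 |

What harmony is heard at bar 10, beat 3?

B6

Beat 3 of bar 10 is beat (10−1)×3 + 3 = 30 overall.
Running totals: C#m ends at 4, Fm ends at 7, Dbdim ends at 12, Abadd9 ends at 14, C#7 ends at 16, D ends at 18, C#m7 ends at 25, B6 ends at 30.
Beat 30 falls within B6.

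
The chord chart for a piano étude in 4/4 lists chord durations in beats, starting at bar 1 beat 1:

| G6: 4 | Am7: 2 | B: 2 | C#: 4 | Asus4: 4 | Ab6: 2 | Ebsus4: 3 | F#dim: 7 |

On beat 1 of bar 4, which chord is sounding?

Beat 1 of bar 4 is beat (4−1)×4 + 1 = 13 overall.
Running totals: G6 ends at 4, Am7 ends at 6, B ends at 8, C# ends at 12, Asus4 ends at 16.
Beat 13 falls within Asus4.

Asus4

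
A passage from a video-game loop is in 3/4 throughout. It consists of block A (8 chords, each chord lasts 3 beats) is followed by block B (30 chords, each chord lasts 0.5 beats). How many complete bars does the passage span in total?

13 bars

A: 8 × 3 = 24 beats = 8 bars.
B: 30 × 0.5 = 15 beats = 5 bars.
Total: 8 + 5 = 13 bars.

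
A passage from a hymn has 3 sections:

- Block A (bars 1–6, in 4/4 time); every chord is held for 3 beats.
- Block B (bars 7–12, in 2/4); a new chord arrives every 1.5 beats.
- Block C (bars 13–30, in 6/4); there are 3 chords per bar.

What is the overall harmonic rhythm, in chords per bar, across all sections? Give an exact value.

A: 6 bars of 4 beats is 24 beats; at 3 beats each that's 8 chords.
B: 6 bars of 2 beats is 12 beats; at 1.5 beats each that's 8 chords.
C: 18 bars of 6 beats is 108 beats; at 2 beats each that's 54 chords.
Overall: 70 chords over 30 bars → 70/30 = 7/3 chords per bar.

7/3 chords per bar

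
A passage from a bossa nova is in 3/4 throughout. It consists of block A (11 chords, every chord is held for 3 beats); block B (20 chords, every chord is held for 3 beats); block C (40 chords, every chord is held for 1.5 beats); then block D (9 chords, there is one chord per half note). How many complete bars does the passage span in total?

A: 11 × 3 = 33 beats = 11 bars.
B: 20 × 3 = 60 beats = 20 bars.
C: 40 × 1.5 = 60 beats = 20 bars.
D: 9 × 2 = 18 beats = 6 bars.
Total: 11 + 20 + 20 + 6 = 57 bars.

57 bars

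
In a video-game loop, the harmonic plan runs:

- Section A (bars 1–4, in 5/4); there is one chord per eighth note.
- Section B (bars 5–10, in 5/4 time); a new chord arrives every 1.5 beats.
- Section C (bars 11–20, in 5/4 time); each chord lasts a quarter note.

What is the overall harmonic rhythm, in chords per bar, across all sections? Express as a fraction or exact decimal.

5.5 chords per bar

A: 4 bars of 5 beats is 20 beats; at 0.5 beats each that's 40 chords.
B: 6 bars of 5 beats is 30 beats; at 1.5 beats each that's 20 chords.
C: 10 bars of 5 beats is 50 beats; at 1 beat each that's 50 chords.
Overall: 110 chords over 20 bars → 110/20 = 5.5 chords per bar.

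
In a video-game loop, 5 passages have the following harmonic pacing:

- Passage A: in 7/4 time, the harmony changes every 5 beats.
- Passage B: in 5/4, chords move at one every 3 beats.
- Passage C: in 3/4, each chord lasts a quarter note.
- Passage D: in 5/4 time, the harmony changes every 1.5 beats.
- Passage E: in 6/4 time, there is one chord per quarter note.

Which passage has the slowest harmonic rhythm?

A: 7 beats/bar ÷ 5 beats/chord = 1.4 chords/bar.
B: 5 beats/bar ÷ 3 beats/chord = 5/3 chords/bar.
C: 3 beats/bar ÷ 1 beat/chord = 3 chords/bar.
D: 5 beats/bar ÷ 1.5 beats/chord = 10/3 chords/bar.
E: 6 beats/bar ÷ 1 beat/chord = 6 chords/bar.
Slowest is A at 1.4 chords/bar.

Passage A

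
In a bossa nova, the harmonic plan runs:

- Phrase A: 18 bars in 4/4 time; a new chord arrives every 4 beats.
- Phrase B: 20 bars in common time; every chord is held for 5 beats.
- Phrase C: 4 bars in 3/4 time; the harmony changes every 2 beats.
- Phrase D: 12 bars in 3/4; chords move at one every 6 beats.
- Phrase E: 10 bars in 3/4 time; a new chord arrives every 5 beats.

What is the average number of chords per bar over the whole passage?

13/16 chords per bar

A: 18 bars of 4 beats is 72 beats; at 4 beats each that's 18 chords.
B: 20 bars of 4 beats is 80 beats; at 5 beats each that's 16 chords.
C: 4 bars of 3 beats is 12 beats; at 2 beats each that's 6 chords.
D: 12 bars of 3 beats is 36 beats; at 6 beats each that's 6 chords.
E: 10 bars of 3 beats is 30 beats; at 5 beats each that's 6 chords.
Overall: 52 chords over 64 bars → 52/64 = 13/16 chords per bar.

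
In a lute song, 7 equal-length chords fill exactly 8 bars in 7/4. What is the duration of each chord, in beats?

8 beats

8 bars × 7 beats/bar = 56 beats total.
56 beats ÷ 7 chords = 8 beats per chord.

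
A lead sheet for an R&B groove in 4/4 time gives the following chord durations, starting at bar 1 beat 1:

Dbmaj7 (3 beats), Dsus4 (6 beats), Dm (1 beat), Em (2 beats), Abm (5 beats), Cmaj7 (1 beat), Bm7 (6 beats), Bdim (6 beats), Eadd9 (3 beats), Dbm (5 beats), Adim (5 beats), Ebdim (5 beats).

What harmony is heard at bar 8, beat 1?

Beat 1 of bar 8 is beat (8−1)×4 + 1 = 29 overall.
Running totals: Dbmaj7 ends at 3, Dsus4 ends at 9, Dm ends at 10, Em ends at 12, Abm ends at 17, Cmaj7 ends at 18, Bm7 ends at 24, Bdim ends at 30.
Beat 29 falls within Bdim.

Bdim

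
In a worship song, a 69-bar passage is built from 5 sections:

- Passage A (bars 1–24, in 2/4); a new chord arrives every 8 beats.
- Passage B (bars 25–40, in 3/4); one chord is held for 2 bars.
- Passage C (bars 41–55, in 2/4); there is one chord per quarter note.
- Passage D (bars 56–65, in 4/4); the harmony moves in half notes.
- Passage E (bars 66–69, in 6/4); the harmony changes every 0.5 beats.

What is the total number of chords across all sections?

A: 24·2 = 48 beats, 48/8 = 6 chords.
B: 16·3 = 48 beats, 48/6 = 8 chords.
C: 15·2 = 30 beats, 30/1 = 30 chords.
D: 10·4 = 40 beats, 40/2 = 20 chords.
E: 4·6 = 24 beats, 24/0.5 = 48 chords.
Total: 6 + 8 + 30 + 20 + 48 = 112.

112 chords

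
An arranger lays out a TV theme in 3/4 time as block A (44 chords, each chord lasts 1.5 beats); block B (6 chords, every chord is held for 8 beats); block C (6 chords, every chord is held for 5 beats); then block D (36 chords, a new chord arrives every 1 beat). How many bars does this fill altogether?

60 bars

A: 44 × 1.5 = 66 beats = 22 bars.
B: 6 × 8 = 48 beats = 16 bars.
C: 6 × 5 = 30 beats = 10 bars.
D: 36 × 1 = 36 beats = 12 bars.
Total: 22 + 16 + 10 + 12 = 60 bars.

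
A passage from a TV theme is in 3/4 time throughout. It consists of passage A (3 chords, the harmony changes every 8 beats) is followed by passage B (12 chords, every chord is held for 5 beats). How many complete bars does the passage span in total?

A: 3 × 8 = 24 beats = 8 bars.
B: 12 × 5 = 60 beats = 20 bars.
Total: 8 + 20 = 28 bars.

28 bars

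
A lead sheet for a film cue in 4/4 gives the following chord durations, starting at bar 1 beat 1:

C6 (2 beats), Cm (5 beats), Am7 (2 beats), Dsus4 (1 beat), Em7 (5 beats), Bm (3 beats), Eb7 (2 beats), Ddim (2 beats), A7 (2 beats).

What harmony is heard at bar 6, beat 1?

Beat 1 of bar 6 is beat (6−1)×4 + 1 = 21 overall.
Running totals: C6 ends at 2, Cm ends at 7, Am7 ends at 9, Dsus4 ends at 10, Em7 ends at 15, Bm ends at 18, Eb7 ends at 20, Ddim ends at 22.
Beat 21 falls within Ddim.

Ddim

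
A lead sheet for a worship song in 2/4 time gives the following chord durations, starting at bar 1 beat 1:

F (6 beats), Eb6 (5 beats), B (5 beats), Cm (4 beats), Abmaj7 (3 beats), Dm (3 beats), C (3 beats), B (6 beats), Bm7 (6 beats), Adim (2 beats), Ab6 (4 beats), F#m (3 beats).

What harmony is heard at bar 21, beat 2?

Adim

Beat 2 of bar 21 is beat (21−1)×2 + 2 = 42 overall.
Running totals: F ends at 6, Eb6 ends at 11, B ends at 16, Cm ends at 20, Abmaj7 ends at 23, Dm ends at 26, C ends at 29, B ends at 35, Bm7 ends at 41, Adim ends at 43.
Beat 42 falls within Adim.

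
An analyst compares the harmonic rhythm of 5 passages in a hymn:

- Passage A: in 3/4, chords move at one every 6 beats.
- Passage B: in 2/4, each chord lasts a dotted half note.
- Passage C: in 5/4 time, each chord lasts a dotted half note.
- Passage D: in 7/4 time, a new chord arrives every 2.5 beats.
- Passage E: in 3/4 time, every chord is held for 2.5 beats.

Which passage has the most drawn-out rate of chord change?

A: 3 beats/bar ÷ 6 beats/chord = 0.5 chords/bar.
B: 2 beats/bar ÷ 3 beats/chord = 2/3 chords/bar.
C: 5 beats/bar ÷ 3 beats/chord = 5/3 chords/bar.
D: 7 beats/bar ÷ 2.5 beats/chord = 2.8 chords/bar.
E: 3 beats/bar ÷ 2.5 beats/chord = 1.2 chords/bar.
Slowest is A at 0.5 chords/bar.

Passage A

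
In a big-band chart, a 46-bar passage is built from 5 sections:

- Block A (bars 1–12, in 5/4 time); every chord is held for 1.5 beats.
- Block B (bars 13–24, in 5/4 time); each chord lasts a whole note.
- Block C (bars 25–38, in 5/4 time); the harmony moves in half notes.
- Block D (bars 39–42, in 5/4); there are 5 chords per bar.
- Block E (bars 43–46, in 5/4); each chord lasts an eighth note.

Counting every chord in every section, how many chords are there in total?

A: 12·5 = 60 beats, 60/1.5 = 40 chords.
B: 12·5 = 60 beats, 60/4 = 15 chords.
C: 14·5 = 70 beats, 70/2 = 35 chords.
D: 4·5 = 20 beats, 20/1 = 20 chords.
E: 4·5 = 20 beats, 20/0.5 = 40 chords.
Total: 40 + 15 + 35 + 20 + 40 = 150.

150 chords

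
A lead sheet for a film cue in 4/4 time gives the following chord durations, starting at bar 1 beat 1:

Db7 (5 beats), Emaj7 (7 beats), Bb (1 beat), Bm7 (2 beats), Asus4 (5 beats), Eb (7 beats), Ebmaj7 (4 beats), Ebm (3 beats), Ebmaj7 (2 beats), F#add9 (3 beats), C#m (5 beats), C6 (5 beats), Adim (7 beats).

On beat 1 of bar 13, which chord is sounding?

C6

Beat 1 of bar 13 is beat (13−1)×4 + 1 = 49 overall.
Running totals: Db7 ends at 5, Emaj7 ends at 12, Bb ends at 13, Bm7 ends at 15, Asus4 ends at 20, Eb ends at 27, Ebmaj7 ends at 31, Ebm ends at 34, Ebmaj7 ends at 36, F#add9 ends at 39, C#m ends at 44, C6 ends at 49.
Beat 49 falls within C6.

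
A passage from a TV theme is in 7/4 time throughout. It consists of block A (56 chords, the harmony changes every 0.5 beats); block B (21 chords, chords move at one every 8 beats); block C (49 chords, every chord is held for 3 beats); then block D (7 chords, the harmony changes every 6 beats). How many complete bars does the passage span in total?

A: 56 × 0.5 = 28 beats = 4 bars.
B: 21 × 8 = 168 beats = 24 bars.
C: 49 × 3 = 147 beats = 21 bars.
D: 7 × 6 = 42 beats = 6 bars.
Total: 4 + 24 + 21 + 6 = 55 bars.

55 bars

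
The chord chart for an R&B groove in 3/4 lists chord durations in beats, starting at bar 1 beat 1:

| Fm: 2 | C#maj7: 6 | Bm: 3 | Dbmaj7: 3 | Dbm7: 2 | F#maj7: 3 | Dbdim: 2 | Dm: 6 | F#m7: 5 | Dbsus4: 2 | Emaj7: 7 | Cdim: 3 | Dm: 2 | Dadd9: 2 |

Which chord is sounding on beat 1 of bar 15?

Cdim

Beat 1 of bar 15 is beat (15−1)×3 + 1 = 43 overall.
Running totals: Fm ends at 2, C#maj7 ends at 8, Bm ends at 11, Dbmaj7 ends at 14, Dbm7 ends at 16, F#maj7 ends at 19, Dbdim ends at 21, Dm ends at 27, F#m7 ends at 32, Dbsus4 ends at 34, Emaj7 ends at 41, Cdim ends at 44.
Beat 43 falls within Cdim.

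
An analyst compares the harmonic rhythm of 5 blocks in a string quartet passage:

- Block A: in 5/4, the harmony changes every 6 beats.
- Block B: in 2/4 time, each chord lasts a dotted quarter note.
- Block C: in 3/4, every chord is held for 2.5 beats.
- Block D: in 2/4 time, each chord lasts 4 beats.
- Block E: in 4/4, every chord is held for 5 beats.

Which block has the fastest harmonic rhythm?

A: 5 beats/bar ÷ 6 beats/chord = 5/6 chords/bar.
B: 2 beats/bar ÷ 1.5 beats/chord = 4/3 chords/bar.
C: 3 beats/bar ÷ 2.5 beats/chord = 1.2 chords/bar.
D: 2 beats/bar ÷ 4 beats/chord = 0.5 chords/bar.
E: 4 beats/bar ÷ 5 beats/chord = 0.8 chords/bar.
Fastest is B at 4/3 chords/bar.

Block B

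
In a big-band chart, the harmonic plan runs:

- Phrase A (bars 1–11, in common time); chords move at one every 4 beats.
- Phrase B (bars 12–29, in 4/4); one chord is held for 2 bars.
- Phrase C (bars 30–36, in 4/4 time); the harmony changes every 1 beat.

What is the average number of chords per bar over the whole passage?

4/3 chords per bar

A: 11 bars of 4 beats is 44 beats; at 4 beats each that's 11 chords.
B: 18 bars of 4 beats is 72 beats; at 8 beats each that's 9 chords.
C: 7 bars of 4 beats is 28 beats; at 1 beat each that's 28 chords.
Overall: 48 chords over 36 bars → 48/36 = 4/3 chords per bar.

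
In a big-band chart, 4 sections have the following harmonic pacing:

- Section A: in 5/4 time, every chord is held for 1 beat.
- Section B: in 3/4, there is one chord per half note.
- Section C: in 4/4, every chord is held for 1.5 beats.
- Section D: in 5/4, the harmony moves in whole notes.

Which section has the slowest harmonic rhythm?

A: 5 beats/bar ÷ 1 beat/chord = 5 chords/bar.
B: 3 beats/bar ÷ 2 beats/chord = 1.5 chords/bar.
C: 4 beats/bar ÷ 1.5 beats/chord = 8/3 chords/bar.
D: 5 beats/bar ÷ 4 beats/chord = 1.25 chords/bar.
Slowest is D at 1.25 chords/bar.

Section D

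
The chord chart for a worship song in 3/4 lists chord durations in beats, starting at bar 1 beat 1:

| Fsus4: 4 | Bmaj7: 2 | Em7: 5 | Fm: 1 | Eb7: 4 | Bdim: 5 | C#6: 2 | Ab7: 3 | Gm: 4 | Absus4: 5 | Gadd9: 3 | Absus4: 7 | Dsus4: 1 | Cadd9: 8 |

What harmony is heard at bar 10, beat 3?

Gm

Beat 3 of bar 10 is beat (10−1)×3 + 3 = 30 overall.
Running totals: Fsus4 ends at 4, Bmaj7 ends at 6, Em7 ends at 11, Fm ends at 12, Eb7 ends at 16, Bdim ends at 21, C#6 ends at 23, Ab7 ends at 26, Gm ends at 30.
Beat 30 falls within Gm.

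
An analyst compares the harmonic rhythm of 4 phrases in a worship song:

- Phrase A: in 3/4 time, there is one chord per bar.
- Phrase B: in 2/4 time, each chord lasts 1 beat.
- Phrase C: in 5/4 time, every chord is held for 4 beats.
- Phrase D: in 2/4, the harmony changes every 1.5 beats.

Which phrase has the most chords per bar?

A: 3 beats/bar ÷ 3 beats/chord = 1 chord/bar.
B: 2 beats/bar ÷ 1 beat/chord = 2 chords/bar.
C: 5 beats/bar ÷ 4 beats/chord = 1.25 chords/bar.
D: 2 beats/bar ÷ 1.5 beats/chord = 4/3 chords/bar.
Fastest is B at 2 chords/bar.

Phrase B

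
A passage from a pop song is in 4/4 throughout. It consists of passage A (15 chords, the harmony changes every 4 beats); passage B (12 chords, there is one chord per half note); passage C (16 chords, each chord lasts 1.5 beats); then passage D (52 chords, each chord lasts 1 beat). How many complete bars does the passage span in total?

40 bars

A: 15 × 4 = 60 beats = 15 bars.
B: 12 × 2 = 24 beats = 6 bars.
C: 16 × 1.5 = 24 beats = 6 bars.
D: 52 × 1 = 52 beats = 13 bars.
Total: 15 + 6 + 6 + 13 = 40 bars.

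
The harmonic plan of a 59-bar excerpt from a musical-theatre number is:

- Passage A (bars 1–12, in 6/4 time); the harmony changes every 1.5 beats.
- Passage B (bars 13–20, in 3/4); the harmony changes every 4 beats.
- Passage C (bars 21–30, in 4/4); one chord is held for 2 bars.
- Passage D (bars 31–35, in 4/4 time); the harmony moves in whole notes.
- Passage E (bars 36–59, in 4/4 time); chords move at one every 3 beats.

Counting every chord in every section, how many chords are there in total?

A has 72 beats and chords last 1.5 each, so 48 chords.
B has 24 beats and chords last 4 each, so 6 chords.
C has 40 beats and chords last 8 each, so 5 chords.
D has 20 beats and chords last 4 each, so 5 chords.
E has 96 beats and chords last 3 each, so 32 chords.
Total: 48 + 6 + 5 + 5 + 32 = 96.

96 chords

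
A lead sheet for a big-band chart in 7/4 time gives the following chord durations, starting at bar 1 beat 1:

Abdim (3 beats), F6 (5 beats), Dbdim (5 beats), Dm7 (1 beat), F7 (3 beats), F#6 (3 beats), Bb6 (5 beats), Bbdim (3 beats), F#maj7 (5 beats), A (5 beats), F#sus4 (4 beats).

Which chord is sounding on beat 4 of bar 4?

Bb6

Beat 4 of bar 4 is beat (4−1)×7 + 4 = 25 overall.
Running totals: Abdim ends at 3, F6 ends at 8, Dbdim ends at 13, Dm7 ends at 14, F7 ends at 17, F#6 ends at 20, Bb6 ends at 25.
Beat 25 falls within Bb6.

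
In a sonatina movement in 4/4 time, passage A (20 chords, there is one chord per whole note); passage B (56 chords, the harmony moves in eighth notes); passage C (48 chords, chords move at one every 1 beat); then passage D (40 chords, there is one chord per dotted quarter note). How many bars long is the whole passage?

54 bars

A: 20 × 4 = 80 beats = 20 bars.
B: 56 × 0.5 = 28 beats = 7 bars.
C: 48 × 1 = 48 beats = 12 bars.
D: 40 × 1.5 = 60 beats = 15 bars.
Total: 20 + 7 + 12 + 15 = 54 bars.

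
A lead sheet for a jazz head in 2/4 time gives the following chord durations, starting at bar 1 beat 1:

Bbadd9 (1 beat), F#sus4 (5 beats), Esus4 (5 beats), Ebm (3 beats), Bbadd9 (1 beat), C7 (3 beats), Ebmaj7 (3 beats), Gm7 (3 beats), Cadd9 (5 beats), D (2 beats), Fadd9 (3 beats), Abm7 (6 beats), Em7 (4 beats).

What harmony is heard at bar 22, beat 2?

Em7

Beat 2 of bar 22 is beat (22−1)×2 + 2 = 44 overall.
Running totals: Bbadd9 ends at 1, F#sus4 ends at 6, Esus4 ends at 11, Ebm ends at 14, Bbadd9 ends at 15, C7 ends at 18, Ebmaj7 ends at 21, Gm7 ends at 24, Cadd9 ends at 29, D ends at 31, Fadd9 ends at 34, Abm7 ends at 40, Em7 ends at 44.
Beat 44 falls within Em7.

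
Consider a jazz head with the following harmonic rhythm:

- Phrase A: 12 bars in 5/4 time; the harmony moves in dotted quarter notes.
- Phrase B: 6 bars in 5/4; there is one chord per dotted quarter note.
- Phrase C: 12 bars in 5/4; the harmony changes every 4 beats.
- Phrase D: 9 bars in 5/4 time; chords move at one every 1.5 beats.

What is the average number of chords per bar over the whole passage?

35/13 chords per bar

A: 12 bars of 5 beats is 60 beats; at 1.5 beats each that's 40 chords.
B: 6 bars of 5 beats is 30 beats; at 1.5 beats each that's 20 chords.
C: 12 bars of 5 beats is 60 beats; at 4 beats each that's 15 chords.
D: 9 bars of 5 beats is 45 beats; at 1.5 beats each that's 30 chords.
Overall: 105 chords over 39 bars → 105/39 = 35/13 chords per bar.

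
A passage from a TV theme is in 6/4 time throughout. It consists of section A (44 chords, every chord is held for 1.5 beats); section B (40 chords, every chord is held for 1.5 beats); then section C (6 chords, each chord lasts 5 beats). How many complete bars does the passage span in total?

A: 44 × 1.5 = 66 beats = 11 bars.
B: 40 × 1.5 = 60 beats = 10 bars.
C: 6 × 5 = 30 beats = 5 bars.
Total: 11 + 10 + 5 = 26 bars.

26 bars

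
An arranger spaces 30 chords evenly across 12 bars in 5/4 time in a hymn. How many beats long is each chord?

2 beats

12 bars × 5 beats/bar = 60 beats total.
60 beats ÷ 30 chords = 2 beats per chord.
(That is a half note.)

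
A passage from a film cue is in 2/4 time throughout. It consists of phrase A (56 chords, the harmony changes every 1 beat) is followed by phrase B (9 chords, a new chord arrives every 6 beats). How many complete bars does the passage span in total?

55 bars

A: 56 × 1 = 56 beats = 28 bars.
B: 9 × 6 = 54 beats = 27 bars.
Total: 28 + 27 = 55 bars.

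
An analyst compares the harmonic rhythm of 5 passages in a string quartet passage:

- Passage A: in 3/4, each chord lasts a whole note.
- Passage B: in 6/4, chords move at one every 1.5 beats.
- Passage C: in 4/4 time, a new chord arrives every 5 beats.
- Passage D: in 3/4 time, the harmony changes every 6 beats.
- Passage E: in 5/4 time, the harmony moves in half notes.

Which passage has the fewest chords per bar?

Passage D

A: 3/4 = 0.75 chords/bar.
B: 6/1.5 = 4 chords/bar.
C: 4/5 = 0.8 chords/bar.
D: 3/6 = 0.5 chords/bar.
E: 5/2 = 2.5 chords/bar.
Slowest is D at 0.5 chords/bar.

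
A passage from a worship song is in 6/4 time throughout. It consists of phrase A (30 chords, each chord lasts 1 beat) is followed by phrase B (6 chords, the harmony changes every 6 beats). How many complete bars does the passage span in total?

11 bars

A: 30 × 1 = 30 beats = 5 bars.
B: 6 × 6 = 36 beats = 6 bars.
Total: 5 + 6 = 11 bars.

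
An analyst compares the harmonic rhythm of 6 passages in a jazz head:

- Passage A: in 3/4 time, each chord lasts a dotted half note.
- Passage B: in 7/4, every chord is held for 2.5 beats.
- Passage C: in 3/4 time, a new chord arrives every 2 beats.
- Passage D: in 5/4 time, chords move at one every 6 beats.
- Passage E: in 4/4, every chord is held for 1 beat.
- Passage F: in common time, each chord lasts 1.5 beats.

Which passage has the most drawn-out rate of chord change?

A: 3/3 = 1 chord/bar.
B: 7/2.5 = 2.8 chords/bar.
C: 3/2 = 1.5 chords/bar.
D: 5/6 = 5/6 chords/bar.
E: 4/1 = 4 chords/bar.
F: 4/1.5 = 8/3 chords/bar.
Slowest is D at 5/6 chords/bar.

Passage D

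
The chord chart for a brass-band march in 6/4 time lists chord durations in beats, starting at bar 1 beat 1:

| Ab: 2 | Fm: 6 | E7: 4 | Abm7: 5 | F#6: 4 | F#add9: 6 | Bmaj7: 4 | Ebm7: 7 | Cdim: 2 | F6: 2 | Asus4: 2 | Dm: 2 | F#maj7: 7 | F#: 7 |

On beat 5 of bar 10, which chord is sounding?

F#

Beat 5 of bar 10 is beat (10−1)×6 + 5 = 59 overall.
Running totals: Ab ends at 2, Fm ends at 8, E7 ends at 12, Abm7 ends at 17, F#6 ends at 21, F#add9 ends at 27, Bmaj7 ends at 31, Ebm7 ends at 38, Cdim ends at 40, F6 ends at 42, Asus4 ends at 44, Dm ends at 46, F#maj7 ends at 53, F# ends at 60.
Beat 59 falls within F#.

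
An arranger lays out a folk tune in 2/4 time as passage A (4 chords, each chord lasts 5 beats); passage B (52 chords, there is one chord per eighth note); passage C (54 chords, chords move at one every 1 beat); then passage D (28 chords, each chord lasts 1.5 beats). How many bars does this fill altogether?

71 bars

A: 4 × 5 = 20 beats = 10 bars.
B: 52 × 0.5 = 26 beats = 13 bars.
C: 54 × 1 = 54 beats = 27 bars.
D: 28 × 1.5 = 42 beats = 21 bars.
Total: 10 + 13 + 27 + 21 = 71 bars.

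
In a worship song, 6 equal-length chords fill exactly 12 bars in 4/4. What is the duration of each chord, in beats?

12 bars × 4 beats/bar = 48 beats total.
48 beats ÷ 6 chords = 8 beats per chord.

8 beats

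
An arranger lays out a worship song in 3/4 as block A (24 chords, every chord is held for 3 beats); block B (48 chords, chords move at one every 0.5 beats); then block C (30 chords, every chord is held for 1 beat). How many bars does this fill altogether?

A: 24 × 3 = 72 beats = 24 bars.
B: 48 × 0.5 = 24 beats = 8 bars.
C: 30 × 1 = 30 beats = 10 bars.
Total: 24 + 8 + 10 = 42 bars.

42 bars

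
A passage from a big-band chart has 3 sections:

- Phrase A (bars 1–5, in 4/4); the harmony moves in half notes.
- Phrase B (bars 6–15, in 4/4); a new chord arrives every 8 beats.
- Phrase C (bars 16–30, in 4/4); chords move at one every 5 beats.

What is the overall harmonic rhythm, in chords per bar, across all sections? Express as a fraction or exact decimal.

A: 5 × 4 = 20 beats ÷ 2 = 10 chords.
B: 10 × 4 = 40 beats ÷ 8 = 5 chords.
C: 15 × 4 = 60 beats ÷ 5 = 12 chords.
Overall: 27 chords over 30 bars → 27/30 = 0.9 chords per bar.

0.9 chords per bar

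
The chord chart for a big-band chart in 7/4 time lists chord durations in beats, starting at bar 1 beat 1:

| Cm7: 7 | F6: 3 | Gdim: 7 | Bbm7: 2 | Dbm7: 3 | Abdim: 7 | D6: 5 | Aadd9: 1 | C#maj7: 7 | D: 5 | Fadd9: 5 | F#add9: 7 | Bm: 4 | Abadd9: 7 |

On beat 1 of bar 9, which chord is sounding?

F#add9

Beat 1 of bar 9 is beat (9−1)×7 + 1 = 57 overall.
Running totals: Cm7 ends at 7, F6 ends at 10, Gdim ends at 17, Bbm7 ends at 19, Dbm7 ends at 22, Abdim ends at 29, D6 ends at 34, Aadd9 ends at 35, C#maj7 ends at 42, D ends at 47, Fadd9 ends at 52, F#add9 ends at 59.
Beat 57 falls within F#add9.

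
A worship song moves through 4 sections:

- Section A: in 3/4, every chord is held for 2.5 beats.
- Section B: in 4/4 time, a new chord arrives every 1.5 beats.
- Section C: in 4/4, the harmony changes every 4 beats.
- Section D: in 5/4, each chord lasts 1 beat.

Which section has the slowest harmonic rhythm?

A: 3/2.5 = 1.2 chords/bar.
B: 4/1.5 = 8/3 chords/bar.
C: 4/4 = 1 chord/bar.
D: 5/1 = 5 chords/bar.
Slowest is C at 1 chords/bar.

Section C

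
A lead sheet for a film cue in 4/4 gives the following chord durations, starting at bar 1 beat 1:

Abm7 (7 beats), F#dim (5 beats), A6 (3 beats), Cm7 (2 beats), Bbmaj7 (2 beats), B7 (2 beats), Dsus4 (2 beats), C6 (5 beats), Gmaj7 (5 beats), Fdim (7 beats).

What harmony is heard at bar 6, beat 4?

Beat 4 of bar 6 is beat (6−1)×4 + 4 = 24 overall.
Running totals: Abm7 ends at 7, F#dim ends at 12, A6 ends at 15, Cm7 ends at 17, Bbmaj7 ends at 19, B7 ends at 21, Dsus4 ends at 23, C6 ends at 28.
Beat 24 falls within C6.

C6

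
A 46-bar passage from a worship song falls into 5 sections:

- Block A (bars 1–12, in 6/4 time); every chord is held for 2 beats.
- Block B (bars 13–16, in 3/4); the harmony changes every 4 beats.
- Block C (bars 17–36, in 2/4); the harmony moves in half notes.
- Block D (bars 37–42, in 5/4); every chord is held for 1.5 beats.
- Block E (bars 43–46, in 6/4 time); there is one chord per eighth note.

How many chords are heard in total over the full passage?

127 chords

A: 12·6 = 72 beats, 72/2 = 36 chords.
B: 4·3 = 12 beats, 12/4 = 3 chords.
C: 20·2 = 40 beats, 40/2 = 20 chords.
D: 6·5 = 30 beats, 30/1.5 = 20 chords.
E: 4·6 = 24 beats, 24/0.5 = 48 chords.
Total: 36 + 3 + 20 + 20 + 48 = 127.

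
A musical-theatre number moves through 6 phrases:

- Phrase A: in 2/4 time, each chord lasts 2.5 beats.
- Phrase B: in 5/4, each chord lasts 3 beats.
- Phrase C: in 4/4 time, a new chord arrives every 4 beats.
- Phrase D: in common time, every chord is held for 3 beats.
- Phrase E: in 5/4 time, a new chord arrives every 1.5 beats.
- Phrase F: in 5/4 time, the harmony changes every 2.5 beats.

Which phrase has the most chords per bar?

Phrase E

A: 2 beats/bar ÷ 2.5 beats/chord = 0.8 chords/bar.
B: 5 beats/bar ÷ 3 beats/chord = 5/3 chords/bar.
C: 4 beats/bar ÷ 4 beats/chord = 1 chord/bar.
D: 4 beats/bar ÷ 3 beats/chord = 4/3 chords/bar.
E: 5 beats/bar ÷ 1.5 beats/chord = 10/3 chords/bar.
F: 5 beats/bar ÷ 2.5 beats/chord = 2 chords/bar.
Fastest is E at 10/3 chords/bar.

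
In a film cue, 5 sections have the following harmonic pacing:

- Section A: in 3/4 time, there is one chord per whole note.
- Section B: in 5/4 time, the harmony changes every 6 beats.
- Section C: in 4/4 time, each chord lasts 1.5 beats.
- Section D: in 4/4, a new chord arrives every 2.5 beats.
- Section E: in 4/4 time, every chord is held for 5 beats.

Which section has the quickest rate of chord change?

A: 3 beats/bar ÷ 4 beats/chord = 0.75 chords/bar.
B: 5 beats/bar ÷ 6 beats/chord = 5/6 chords/bar.
C: 4 beats/bar ÷ 1.5 beats/chord = 8/3 chords/bar.
D: 4 beats/bar ÷ 2.5 beats/chord = 1.6 chords/bar.
E: 4 beats/bar ÷ 5 beats/chord = 0.8 chords/bar.
Fastest is C at 8/3 chords/bar.

Section C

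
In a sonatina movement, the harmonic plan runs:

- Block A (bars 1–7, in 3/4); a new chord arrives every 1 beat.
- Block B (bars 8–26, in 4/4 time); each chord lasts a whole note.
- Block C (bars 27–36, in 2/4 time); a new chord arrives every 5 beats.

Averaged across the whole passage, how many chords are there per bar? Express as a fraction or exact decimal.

11/9 chords per bar

A: 7 bars of 3 beats is 21 beats; at 1 beat each that's 21 chords.
B: 19 bars of 4 beats is 76 beats; at 4 beats each that's 19 chords.
C: 10 bars of 2 beats is 20 beats; at 5 beats each that's 4 chords.
Overall: 44 chords over 36 bars → 44/36 = 11/9 chords per bar.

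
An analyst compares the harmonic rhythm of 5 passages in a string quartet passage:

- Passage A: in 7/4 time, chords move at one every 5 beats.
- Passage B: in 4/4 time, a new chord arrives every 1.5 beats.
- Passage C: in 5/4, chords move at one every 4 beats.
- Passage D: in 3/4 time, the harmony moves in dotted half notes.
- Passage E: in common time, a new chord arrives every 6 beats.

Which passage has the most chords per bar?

Passage B

A: 7/5 = 1.4 chords/bar.
B: 4/1.5 = 8/3 chords/bar.
C: 5/4 = 1.25 chords/bar.
D: 3/3 = 1 chord/bar.
E: 4/6 = 2/3 chords/bar.
Fastest is B at 8/3 chords/bar.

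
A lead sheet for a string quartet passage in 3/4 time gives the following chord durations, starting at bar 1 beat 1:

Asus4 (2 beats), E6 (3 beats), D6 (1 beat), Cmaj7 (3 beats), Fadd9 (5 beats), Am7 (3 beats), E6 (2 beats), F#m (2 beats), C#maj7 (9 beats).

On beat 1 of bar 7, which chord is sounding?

Beat 1 of bar 7 is beat (7−1)×3 + 1 = 19 overall.
Running totals: Asus4 ends at 2, E6 ends at 5, D6 ends at 6, Cmaj7 ends at 9, Fadd9 ends at 14, Am7 ends at 17, E6 ends at 19.
Beat 19 falls within E6.

E6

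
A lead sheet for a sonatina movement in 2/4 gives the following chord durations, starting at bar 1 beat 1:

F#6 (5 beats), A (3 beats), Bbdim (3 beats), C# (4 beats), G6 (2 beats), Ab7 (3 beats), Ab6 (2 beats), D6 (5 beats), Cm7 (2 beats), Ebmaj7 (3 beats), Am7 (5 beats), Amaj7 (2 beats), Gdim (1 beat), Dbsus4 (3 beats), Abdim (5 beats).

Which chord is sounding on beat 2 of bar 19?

Beat 2 of bar 19 is beat (19−1)×2 + 2 = 38 overall.
Running totals: F#6 ends at 5, A ends at 8, Bbdim ends at 11, C# ends at 15, G6 ends at 17, Ab7 ends at 20, Ab6 ends at 22, D6 ends at 27, Cm7 ends at 29, Ebmaj7 ends at 32, Am7 ends at 37, Amaj7 ends at 39.
Beat 38 falls within Amaj7.

Amaj7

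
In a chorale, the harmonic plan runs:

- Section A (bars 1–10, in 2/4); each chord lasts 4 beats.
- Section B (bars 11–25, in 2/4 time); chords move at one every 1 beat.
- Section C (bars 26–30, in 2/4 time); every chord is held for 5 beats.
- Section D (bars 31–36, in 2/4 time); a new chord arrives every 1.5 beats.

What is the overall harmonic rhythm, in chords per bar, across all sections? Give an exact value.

A: 10 bars of 2 beats is 20 beats; at 4 beats each that's 5 chords.
B: 15 bars of 2 beats is 30 beats; at 1 beat each that's 30 chords.
C: 5 bars of 2 beats is 10 beats; at 5 beats each that's 2 chords.
D: 6 bars of 2 beats is 12 beats; at 1.5 beats each that's 8 chords.
Overall: 45 chords over 36 bars → 45/36 = 1.25 chords per bar.

1.25 chords per bar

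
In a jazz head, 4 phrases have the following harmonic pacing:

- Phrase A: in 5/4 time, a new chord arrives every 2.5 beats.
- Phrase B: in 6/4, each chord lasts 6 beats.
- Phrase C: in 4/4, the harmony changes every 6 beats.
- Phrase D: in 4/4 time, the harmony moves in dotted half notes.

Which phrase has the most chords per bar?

A: 5/2.5 = 2 chords/bar.
B: 6/6 = 1 chord/bar.
C: 4/6 = 2/3 chords/bar.
D: 4/3 = 4/3 chords/bar.
Fastest is A at 2 chords/bar.

Phrase A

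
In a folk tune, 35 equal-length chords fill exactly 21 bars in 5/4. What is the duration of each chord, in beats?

21 bars × 5 beats/bar = 105 beats total.
105 beats ÷ 35 chords = 3 beats per chord.
(That is a dotted half note.)

3 beats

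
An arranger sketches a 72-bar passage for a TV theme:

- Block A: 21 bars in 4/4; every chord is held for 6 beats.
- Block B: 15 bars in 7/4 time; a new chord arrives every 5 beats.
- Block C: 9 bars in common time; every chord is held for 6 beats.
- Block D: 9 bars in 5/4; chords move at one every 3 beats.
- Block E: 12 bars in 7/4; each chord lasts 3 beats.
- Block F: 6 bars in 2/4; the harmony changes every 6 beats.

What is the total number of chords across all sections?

86 chords

A: 21·4 = 84 beats, 84/6 = 14 chords.
B: 15·7 = 105 beats, 105/5 = 21 chords.
C: 9·4 = 36 beats, 36/6 = 6 chords.
D: 9·5 = 45 beats, 45/3 = 15 chords.
E: 12·7 = 84 beats, 84/3 = 28 chords.
F: 6·2 = 12 beats, 12/6 = 2 chords.
Total: 14 + 21 + 6 + 15 + 28 + 2 = 86.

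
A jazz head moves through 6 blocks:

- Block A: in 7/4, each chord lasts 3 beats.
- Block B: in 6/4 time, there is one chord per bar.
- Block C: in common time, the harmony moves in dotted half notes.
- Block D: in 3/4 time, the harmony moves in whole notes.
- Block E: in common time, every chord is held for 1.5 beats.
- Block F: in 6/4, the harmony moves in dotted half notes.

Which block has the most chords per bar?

Block E

A: 7 beats/bar ÷ 3 beats/chord = 7/3 chords/bar.
B: 6 beats/bar ÷ 6 beats/chord = 1 chord/bar.
C: 4 beats/bar ÷ 3 beats/chord = 4/3 chords/bar.
D: 3 beats/bar ÷ 4 beats/chord = 0.75 chords/bar.
E: 4 beats/bar ÷ 1.5 beats/chord = 8/3 chords/bar.
F: 6 beats/bar ÷ 3 beats/chord = 2 chords/bar.
Fastest is E at 8/3 chords/bar.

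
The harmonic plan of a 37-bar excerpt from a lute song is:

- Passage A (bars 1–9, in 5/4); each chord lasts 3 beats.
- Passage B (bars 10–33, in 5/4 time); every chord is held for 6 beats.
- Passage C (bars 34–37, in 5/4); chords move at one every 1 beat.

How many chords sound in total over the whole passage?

A has 45 beats and chords last 3 each, so 15 chords.
B has 120 beats and chords last 6 each, so 20 chords.
C has 20 beats and chords last 1 each, so 20 chords.
Total: 15 + 20 + 20 = 55.

55 chords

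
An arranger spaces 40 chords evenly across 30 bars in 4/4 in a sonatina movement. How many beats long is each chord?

30 bars × 4 beats/bar = 120 beats total.
120 beats ÷ 40 chords = 3 beats per chord.
(That is a dotted half note.)

3 beats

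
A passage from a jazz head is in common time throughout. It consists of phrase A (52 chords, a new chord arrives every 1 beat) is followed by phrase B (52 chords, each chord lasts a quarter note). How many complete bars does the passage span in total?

26 bars

A: 52 × 1 = 52 beats = 13 bars.
B: 52 × 1 = 52 beats = 13 bars.
Total: 13 + 13 = 26 bars.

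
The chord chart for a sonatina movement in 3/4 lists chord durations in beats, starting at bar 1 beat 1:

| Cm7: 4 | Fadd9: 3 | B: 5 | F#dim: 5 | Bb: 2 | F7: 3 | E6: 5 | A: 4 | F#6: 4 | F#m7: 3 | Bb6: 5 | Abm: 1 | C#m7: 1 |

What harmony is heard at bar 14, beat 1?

Bb6

Beat 1 of bar 14 is beat (14−1)×3 + 1 = 40 overall.
Running totals: Cm7 ends at 4, Fadd9 ends at 7, B ends at 12, F#dim ends at 17, Bb ends at 19, F7 ends at 22, E6 ends at 27, A ends at 31, F#6 ends at 35, F#m7 ends at 38, Bb6 ends at 43.
Beat 40 falls within Bb6.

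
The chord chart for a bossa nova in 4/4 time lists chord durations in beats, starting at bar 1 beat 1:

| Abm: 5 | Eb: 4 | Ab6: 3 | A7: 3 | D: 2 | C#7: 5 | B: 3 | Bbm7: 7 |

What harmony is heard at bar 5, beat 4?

Beat 4 of bar 5 is beat (5−1)×4 + 4 = 20 overall.
Running totals: Abm ends at 5, Eb ends at 9, Ab6 ends at 12, A7 ends at 15, D ends at 17, C#7 ends at 22.
Beat 20 falls within C#7.

C#7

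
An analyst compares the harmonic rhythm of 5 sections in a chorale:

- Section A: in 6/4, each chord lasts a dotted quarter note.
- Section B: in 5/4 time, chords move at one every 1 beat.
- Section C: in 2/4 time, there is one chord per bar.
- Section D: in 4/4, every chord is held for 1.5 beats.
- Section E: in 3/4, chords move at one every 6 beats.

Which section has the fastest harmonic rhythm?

Section B

A: 6/1.5 = 4 chords/bar.
B: 5/1 = 5 chords/bar.
C: 2/2 = 1 chord/bar.
D: 4/1.5 = 8/3 chords/bar.
E: 3/6 = 0.5 chords/bar.
Fastest is B at 5 chords/bar.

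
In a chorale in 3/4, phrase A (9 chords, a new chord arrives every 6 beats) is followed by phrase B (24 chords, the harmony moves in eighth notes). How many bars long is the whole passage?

A: 9 × 6 = 54 beats = 18 bars.
B: 24 × 0.5 = 12 beats = 4 bars.
Total: 18 + 4 = 22 bars.

22 bars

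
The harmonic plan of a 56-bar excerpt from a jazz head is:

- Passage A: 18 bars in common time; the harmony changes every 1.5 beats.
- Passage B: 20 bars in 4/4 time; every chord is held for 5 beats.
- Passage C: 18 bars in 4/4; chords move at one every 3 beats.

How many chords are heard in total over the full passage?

A: 18·4 = 72 beats, 72/1.5 = 48 chords.
B: 20·4 = 80 beats, 80/5 = 16 chords.
C: 18·4 = 72 beats, 72/3 = 24 chords.
Total: 48 + 16 + 24 = 88.

88 chords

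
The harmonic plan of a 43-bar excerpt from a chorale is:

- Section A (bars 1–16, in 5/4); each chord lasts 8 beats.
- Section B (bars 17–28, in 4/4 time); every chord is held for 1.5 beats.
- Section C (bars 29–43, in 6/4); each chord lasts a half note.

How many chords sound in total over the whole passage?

87 chords

A has 80 beats and chords last 8 each, so 10 chords.
B has 48 beats and chords last 1.5 each, so 32 chords.
C has 90 beats and chords last 2 each, so 45 chords.
Total: 10 + 32 + 45 = 87.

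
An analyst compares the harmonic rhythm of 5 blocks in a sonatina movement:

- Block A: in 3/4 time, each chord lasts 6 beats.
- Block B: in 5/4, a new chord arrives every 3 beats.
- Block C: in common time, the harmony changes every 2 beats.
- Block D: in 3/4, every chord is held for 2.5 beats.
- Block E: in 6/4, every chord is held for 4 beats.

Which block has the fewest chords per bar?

A: each chord is 6 beats in 3/4, so 0.5 per bar.
B: each chord is 3 beats in 5/4, so 5/3 per bar.
C: each chord is 2 beats in 4/4, so 2 per bar.
D: each chord is 2.5 beats in 3/4, so 1.2 per bar.
E: each chord is 4 beats in 6/4, so 1.5 per bar.
Slowest is A at 0.5 chords/bar.

Block A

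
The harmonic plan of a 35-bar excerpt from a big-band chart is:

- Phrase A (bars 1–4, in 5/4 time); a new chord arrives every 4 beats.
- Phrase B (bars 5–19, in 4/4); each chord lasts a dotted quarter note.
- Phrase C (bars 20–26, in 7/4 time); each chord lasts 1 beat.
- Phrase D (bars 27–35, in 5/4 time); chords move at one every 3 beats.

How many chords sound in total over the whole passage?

A: 4 bars × 5 beats = 20 beats; 4 beats/chord → 5 chords.
B: 15 bars × 4 beats = 60 beats; 1.5 beats/chord → 40 chords.
C: 7 bars × 7 beats = 49 beats; 1 beat/chord → 49 chords.
D: 9 bars × 5 beats = 45 beats; 3 beats/chord → 15 chords.
Total: 5 + 40 + 49 + 15 = 109.

109 chords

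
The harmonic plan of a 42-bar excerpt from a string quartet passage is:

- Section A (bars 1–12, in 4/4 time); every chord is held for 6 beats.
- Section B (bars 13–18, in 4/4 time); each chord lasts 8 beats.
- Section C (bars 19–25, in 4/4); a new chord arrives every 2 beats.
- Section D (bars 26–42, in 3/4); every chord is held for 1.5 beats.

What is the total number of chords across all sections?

59 chords

A: 12·4 = 48 beats, 48/6 = 8 chords.
B: 6·4 = 24 beats, 24/8 = 3 chords.
C: 7·4 = 28 beats, 28/2 = 14 chords.
D: 17·3 = 51 beats, 51/1.5 = 34 chords.
Total: 8 + 3 + 14 + 34 = 59.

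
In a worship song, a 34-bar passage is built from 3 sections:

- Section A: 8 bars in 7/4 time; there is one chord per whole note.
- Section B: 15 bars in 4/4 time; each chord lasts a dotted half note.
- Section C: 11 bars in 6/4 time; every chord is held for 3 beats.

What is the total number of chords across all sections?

A has 56 beats and chords last 4 each, so 14 chords.
B has 60 beats and chords last 3 each, so 20 chords.
C has 66 beats and chords last 3 each, so 22 chords.
Total: 14 + 20 + 22 = 56.

56 chords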